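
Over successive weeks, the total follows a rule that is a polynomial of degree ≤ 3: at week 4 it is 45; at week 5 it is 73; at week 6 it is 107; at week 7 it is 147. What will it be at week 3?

Write the value at n as P(n).
First differences: 28, 34, 40. Second differences: 6, 6.
Level-2 differences are constant, so P has degree 2.
Fitting a degree-2 polynomial gives P(n) = 3n² + n - 7.
Then P(3) = 23.

23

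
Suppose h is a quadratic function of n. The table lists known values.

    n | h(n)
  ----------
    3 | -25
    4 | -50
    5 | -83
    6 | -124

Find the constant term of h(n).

2

First differences: -25, -33, -41. Second differences: -8, -8.
Level-2 differences are constant, so h has degree 2.
Fitting a degree-2 polynomial gives h(n) = -4n² + 3n + 2.
The constant term is h(0) = 2.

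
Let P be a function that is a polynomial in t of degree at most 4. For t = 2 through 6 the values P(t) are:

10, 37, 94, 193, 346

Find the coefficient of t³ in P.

2

First differences: 27, 57, 99, 153. Second differences: 30, 42, 54. Third differences: 12, 12.
Level-3 differences are constant, so P has degree 3.
Fitting a degree-3 polynomial gives P(t) = 2t³ - 3t² + 4t - 2.
The coefficient of t³ is 2.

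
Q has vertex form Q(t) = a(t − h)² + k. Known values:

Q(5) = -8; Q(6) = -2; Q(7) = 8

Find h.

First differences 6, 10; second difference 4 = 2a, so a = 2.
Expanding, the t-coefficient is −2ah = -4h; matching it to the data gives h = 4, and then k = -10.
So Q(t) = 2(t − 4)² − 10.
Hence h = 4.

4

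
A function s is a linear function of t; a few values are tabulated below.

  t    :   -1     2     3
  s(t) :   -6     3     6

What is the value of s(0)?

-3

Write s(t) = at + b; the 3 given values yield a linear system in the 2 coefficients.
Solving, s(t) = 3t - 3.
Then s(0) = -3.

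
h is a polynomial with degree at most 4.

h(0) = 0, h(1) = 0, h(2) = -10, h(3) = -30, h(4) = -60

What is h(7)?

First differences: 0, -10, -20, -30. Second differences: -10, -10, -10.
Level-2 differences are constant, so h has degree 2.
Fitting a degree-2 polynomial gives h(t) = -5t² + 5t.
Then h(7) = -210.

-210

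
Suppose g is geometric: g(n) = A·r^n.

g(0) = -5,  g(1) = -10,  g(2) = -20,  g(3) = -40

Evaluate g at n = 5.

Consecutive ratio: -10/(-5) = 2, and -20/(-10) = 2, so r = 2.
Then A·2^0 = -5 gives A = -5, and g(n) = -5·2^n.
g(5) = -5·2^5 = -160.

-160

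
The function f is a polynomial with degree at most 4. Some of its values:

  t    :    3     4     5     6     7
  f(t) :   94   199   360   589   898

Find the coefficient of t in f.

First differences: 105, 161, 229, 309. Second differences: 56, 68, 80. Third differences: 12, 12.
Level-3 differences are constant, so f has degree 3.
Fitting a degree-3 polynomial gives f(t) = 2t³ + 4t² + 3t - 5.
The coefficient of t is 3.

3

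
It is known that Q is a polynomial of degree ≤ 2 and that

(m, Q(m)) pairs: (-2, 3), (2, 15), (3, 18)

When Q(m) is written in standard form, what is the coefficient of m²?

0

Write Q(m) = am² + bm + c; the 3 given values yield a linear system in the 3 coefficients.
Solving, the leading coefficient vanishes, and Q(m) = 3m + 9.
The coefficient of m² is 0.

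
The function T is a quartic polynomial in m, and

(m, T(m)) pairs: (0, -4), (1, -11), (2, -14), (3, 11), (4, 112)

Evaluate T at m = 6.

Write T(m) = am^4 + bm³ + cm² + dm + e; the 5 given values yield a linear system in the 5 coefficients.
Solving, T(m) = m^4 - 2m³ + m² - 7m - 4.
Then T(6) = 854.

854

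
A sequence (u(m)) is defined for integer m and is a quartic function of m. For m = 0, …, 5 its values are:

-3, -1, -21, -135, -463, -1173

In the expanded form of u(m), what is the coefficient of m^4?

-2

First differences: 2, -20, -114, -328, -710. Second differences: -22, -94, -214, -382. Third differences: -72, -120, -168. Fourth differences: -48, -48.
Level-4 differences are constant, so u has degree 4.
Fitting a degree-4 polynomial gives u(m) = -2m^4 + 3m² + m - 3.
The coefficient of m^4 is -2.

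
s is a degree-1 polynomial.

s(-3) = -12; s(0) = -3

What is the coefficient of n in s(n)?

3

Write s(n) = an + b; the 2 given values yield a linear system in the 2 coefficients.
Solving, s(n) = 3n - 3.
The coefficient of n is 3.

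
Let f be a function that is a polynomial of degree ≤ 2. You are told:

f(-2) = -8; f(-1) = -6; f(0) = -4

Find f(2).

0

First differences: 2, 2.
Level-1 differences are constant, so f has degree 1.
Fitting a degree-1 polynomial gives f(m) = 2m - 4.
Then f(2) = 0.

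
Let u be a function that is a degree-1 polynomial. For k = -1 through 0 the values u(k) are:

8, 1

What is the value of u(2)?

Write u(k) = ak + b; the 2 given values yield a linear system in the 2 coefficients.
Solving, u(k) = -7k + 1.
Then u(2) = -13.

-13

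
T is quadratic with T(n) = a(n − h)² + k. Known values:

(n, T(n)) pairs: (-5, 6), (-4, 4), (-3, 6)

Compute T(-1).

First differences -2, 2; second difference 4 = 2a, so a = 2.
Expanding, the n-coefficient is −2ah = -4h; matching it to the data gives h = -4, and then k = 4.
So T(n) = 2(n + 4)² + 4.
T(-1) = 2·3² + 4 = 22.

22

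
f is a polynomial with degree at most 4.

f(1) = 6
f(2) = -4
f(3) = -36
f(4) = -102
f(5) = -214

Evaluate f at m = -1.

Write f(m) = am^4 + bm³ + cm² + dm + e; the 5 given values yield a linear system in the 5 coefficients.
Solving, the leading coefficient vanishes, and f(m) = -2m³ + m² + m + 6.
Then f(-1) = 8.

8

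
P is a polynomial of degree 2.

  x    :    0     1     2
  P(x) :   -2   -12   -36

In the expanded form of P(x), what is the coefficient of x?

-3

Write P(x) = ax² + bx + c; the 3 given values yield a linear system in the 3 coefficients.
Solving, P(x) = -7x² - 3x - 2.
The coefficient of x is -3.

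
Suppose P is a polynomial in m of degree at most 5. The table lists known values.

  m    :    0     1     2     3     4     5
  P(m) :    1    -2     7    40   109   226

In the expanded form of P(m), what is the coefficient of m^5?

0

First differences: -3, 9, 33, 69, 117. Second differences: 12, 24, 36, 48. Third differences: 12, 12, 12.
Level-3 differences are constant, so P has degree 3.
Fitting a degree-3 polynomial gives P(m) = 2m³ - 5m + 1.
The coefficient of m^5 is 0.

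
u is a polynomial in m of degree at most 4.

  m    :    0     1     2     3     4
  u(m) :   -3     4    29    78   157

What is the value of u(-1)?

Write u(m) = am^4 + bm³ + cm² + dm + e; the 5 given values yield a linear system in the 5 coefficients.
Solving, the leading coefficient vanishes, and u(m) = m³ + 6m² - 3.
Then u(-1) = 2.

2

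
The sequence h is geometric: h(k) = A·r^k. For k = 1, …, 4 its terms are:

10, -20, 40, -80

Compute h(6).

Consecutive ratio: -20/10 = -2, and 40/(-20) = -2, so r = -2.
Then A·(-2)^1 = 10 gives A = -5, and h(k) = -5·(-2)^k.
h(6) = -5·(-2)^6 = -320.

-320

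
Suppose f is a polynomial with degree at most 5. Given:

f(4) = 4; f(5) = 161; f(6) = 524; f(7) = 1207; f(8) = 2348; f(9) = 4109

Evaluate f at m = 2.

-28

Write f(m) = am^5 + bm^4 + cm³ + dm² + em + p; the 6 given values yield a linear system in the 6 coefficients.
Solving, the leading coefficient vanishes, and f(m) = m^4 - 3m³ - 3m² - 2m - 4.
Then f(2) = -28.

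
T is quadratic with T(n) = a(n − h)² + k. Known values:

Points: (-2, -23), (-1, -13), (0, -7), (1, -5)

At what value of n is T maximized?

First differences 10, 6, 2; second difference -4 = 2a, so a = -2.
Expanding, the n-coefficient is −2ah = 4h; matching it to the data gives h = 1, and then k = -5.
So T(n) = -2(n − 1)² − 5.
Hence h = 1.

1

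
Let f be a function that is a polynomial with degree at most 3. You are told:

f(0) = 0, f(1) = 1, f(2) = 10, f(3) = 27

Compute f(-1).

Write f(k) = ak³ + bk² + ck + d; the 4 given values yield a linear system in the 4 coefficients.
Solving, the leading coefficient vanishes, and f(k) = 4k² - 3k.
Then f(-1) = 7.

7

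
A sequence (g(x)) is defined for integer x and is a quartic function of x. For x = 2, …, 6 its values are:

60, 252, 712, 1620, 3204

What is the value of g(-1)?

Write g(x) = ax^4 + bx³ + cx² + dx + e; the 5 given values yield a linear system in the 5 coefficients.
Solving, g(x) = 2x^4 + 2x³ + 6x² - 6x.
Then g(-1) = 12.

12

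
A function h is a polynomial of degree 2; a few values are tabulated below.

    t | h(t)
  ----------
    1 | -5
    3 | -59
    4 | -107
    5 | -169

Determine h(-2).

-29

Write h(t) = at² + bt + c; the 4 given values yield a linear system in the 3 coefficients.
Solving, h(t) = -7t² + t + 1.
Then h(-2) = -29.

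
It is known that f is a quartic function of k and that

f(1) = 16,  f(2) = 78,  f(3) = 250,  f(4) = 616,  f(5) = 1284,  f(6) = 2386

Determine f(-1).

First differences: 62, 172, 366, 668, 1102. Second differences: 110, 194, 302, 434. Third differences: 84, 108, 132. Fourth differences: 24, 24.
Level-4 differences are constant, so f has degree 4.
Fitting a degree-4 polynomial gives f(k) = k^4 + 4k³ + 6k² + k + 4.
Then f(-1) = 6.

6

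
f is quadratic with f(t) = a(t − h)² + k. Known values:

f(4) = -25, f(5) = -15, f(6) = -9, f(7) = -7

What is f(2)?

First differences 10, 6, 2; second difference -4 = 2a, so a = -2.
Expanding, the t-coefficient is −2ah = 4h; matching it to the data gives h = 7, and then k = -7.
So f(t) = -2(t − 7)² − 7.
f(2) = -2·(-5)² − 7 = -57.

-57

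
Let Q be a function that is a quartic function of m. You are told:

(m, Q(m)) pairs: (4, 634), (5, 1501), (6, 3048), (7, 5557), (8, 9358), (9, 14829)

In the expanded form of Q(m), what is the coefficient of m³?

Write Q(m) = am^4 + bm³ + cm² + dm + e; the 6 given values yield a linear system in the 5 coefficients.
Solving, Q(m) = 2m^4 + 3m³ - 7m² + 9m + 6.
The coefficient of m³ is 3.

3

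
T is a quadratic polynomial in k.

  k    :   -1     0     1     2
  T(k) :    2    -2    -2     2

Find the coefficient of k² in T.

Write T(k) = ak² + bk + c; the 4 given values yield a linear system in the 3 coefficients.
Solving, T(k) = 2k² - 2k - 2.
The coefficient of k² is 2.

2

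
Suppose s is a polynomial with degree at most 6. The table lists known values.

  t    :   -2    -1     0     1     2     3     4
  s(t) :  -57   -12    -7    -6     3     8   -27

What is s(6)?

-481

First differences: 45, 5, 1, 9, 5, -35. Second differences: -40, -4, 8, -4, -40. Third differences: 36, 12, -12, -36. Fourth differences: -24, -24, -24.
Level-4 differences are constant, so s has degree 4.
Fitting a degree-4 polynomial gives s(t) = -t^4 + 4t³ - t² - t - 7.
Then s(6) = -481.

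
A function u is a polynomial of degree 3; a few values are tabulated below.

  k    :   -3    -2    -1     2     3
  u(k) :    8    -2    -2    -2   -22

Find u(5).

-128

Write u(k) = ak³ + bk² + ck + d; the 5 given values yield a linear system in the 4 coefficients.
Solving, u(k) = -k³ - k² + 4k + 2.
Then u(5) = -128.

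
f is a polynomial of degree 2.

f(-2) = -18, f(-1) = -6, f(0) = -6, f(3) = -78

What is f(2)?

-42

Write f(x) = ax² + bx + c; the 4 given values yield a linear system in the 3 coefficients.
Solving, f(x) = -6x² - 6x - 6.
Then f(2) = -42.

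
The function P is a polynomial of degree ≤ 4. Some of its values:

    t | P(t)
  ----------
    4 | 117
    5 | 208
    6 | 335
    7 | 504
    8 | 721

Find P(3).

First differences: 91, 127, 169, 217. Second differences: 36, 42, 48. Third differences: 6, 6.
Level-3 differences are constant, so P has degree 3.
Fitting a degree-3 polynomial gives P(t) = t³ + 3t² + 3t - 7.
Then P(3) = 56.

56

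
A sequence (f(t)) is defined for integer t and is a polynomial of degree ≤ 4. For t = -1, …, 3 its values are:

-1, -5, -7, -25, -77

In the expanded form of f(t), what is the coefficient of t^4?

0

Write f(t) = at^4 + bt³ + ct² + dt + e; the 5 given values yield a linear system in the 5 coefficients.
Solving, the leading coefficient vanishes, and f(t) = -3t³ + t² - 5.
The coefficient of t^4 is 0.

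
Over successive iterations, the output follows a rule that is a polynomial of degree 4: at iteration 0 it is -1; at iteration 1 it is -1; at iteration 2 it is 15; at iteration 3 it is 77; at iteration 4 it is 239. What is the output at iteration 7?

Write the value at n as f(n).
Write f(n) = an^4 + bn³ + cn² + dn + e; the 5 given values yield a linear system in the 5 coefficients.
Solving, f(n) = n^4 - n³ + 4n² - 4n - 1.
Then f(7) = 2225.

2225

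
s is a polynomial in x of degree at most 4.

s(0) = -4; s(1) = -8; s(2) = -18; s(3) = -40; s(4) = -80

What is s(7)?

First differences: -4, -10, -22, -40. Second differences: -6, -12, -18. Third differences: -6, -6.
Level-3 differences are constant, so s has degree 3.
Fitting a degree-3 polynomial gives s(x) = -x³ - 3x - 4.
Then s(7) = -368.

-368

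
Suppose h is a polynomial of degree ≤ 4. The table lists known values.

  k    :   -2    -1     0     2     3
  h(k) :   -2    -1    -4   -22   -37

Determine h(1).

Write h(k) = ak^4 + bk³ + ck² + dk + e; the 5 given values yield a linear system in the 5 coefficients.
Solving, the top 2 coefficients vanish, and h(k) = -2k² - 5k - 4.
Then h(1) = -11.

-11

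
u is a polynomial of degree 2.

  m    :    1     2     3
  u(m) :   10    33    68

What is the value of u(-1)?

0

Write u(m) = am² + bm + c; the 3 given values yield a linear system in the 3 coefficients.
Solving, u(m) = 6m² + 5m - 1.
Then u(-1) = 0.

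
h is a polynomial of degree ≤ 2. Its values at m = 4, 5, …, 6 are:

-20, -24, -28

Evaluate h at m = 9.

First differences: -4, -4.
Level-1 differences are constant, so h has degree 1.
Fitting a degree-1 polynomial gives h(m) = -4m - 4.
Then h(9) = -40.

-40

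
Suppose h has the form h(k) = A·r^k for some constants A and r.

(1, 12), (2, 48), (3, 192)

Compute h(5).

Consecutive ratio: 48/12 = 4, and 192/48 = 4, so r = 4.
Then A·4^1 = 12 gives A = 3, and h(k) = 3·4^k.
h(5) = 3·4^5 = 3072.

3072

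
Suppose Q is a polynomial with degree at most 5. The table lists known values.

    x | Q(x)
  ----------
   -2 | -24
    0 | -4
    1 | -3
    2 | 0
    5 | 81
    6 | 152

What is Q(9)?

Write Q(x) = ax^5 + bx^4 + cx³ + dx² + ex + p; the 6 given values yield a linear system in the 6 coefficients.
Solving, the top 2 coefficients vanish, and Q(x) = x³ - 2x² + 2x - 4.
Then Q(9) = 581.

581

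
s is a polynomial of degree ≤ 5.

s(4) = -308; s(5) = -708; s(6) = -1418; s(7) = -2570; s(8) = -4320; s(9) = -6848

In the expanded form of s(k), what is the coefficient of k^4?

First differences: -400, -710, -1152, -1750, -2528. Second differences: -310, -442, -598, -778. Third differences: -132, -156, -180. Fourth differences: -24, -24.
Level-4 differences are constant, so s has degree 4.
Fitting a degree-4 polynomial gives s(k) = -k^4 - 4k² + 5k - 8.
The coefficient of k^4 is -1.

-1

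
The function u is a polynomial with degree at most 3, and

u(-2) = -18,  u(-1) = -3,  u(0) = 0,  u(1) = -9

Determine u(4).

-108

Write u(k) = ak³ + bk² + ck + d; the 4 given values yield a linear system in the 4 coefficients.
Solving, the leading coefficient vanishes, and u(k) = -6k² - 3k.
Then u(4) = -108.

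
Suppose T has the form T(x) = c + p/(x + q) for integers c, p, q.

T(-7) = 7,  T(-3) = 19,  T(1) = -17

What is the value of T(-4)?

(T(x) − c)(x + q) = p for each data point; the three points give a linear system in c and q, then p follows.
Solving: c = 1, q = 1, p = -36, so T(x) = 1 − 36/(x + 1).
Then T(-4) = 1 − 36/(-3) = 13.

13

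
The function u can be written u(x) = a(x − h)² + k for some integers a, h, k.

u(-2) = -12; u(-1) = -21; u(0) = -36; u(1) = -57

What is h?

-3

First differences -9, -15, -21; second difference -6 = 2a, so a = -3.
Expanding, the x-coefficient is −2ah = 6h; matching it to the data gives h = -3, and then k = -9.
So u(x) = -3(x + 3)² − 9.
Hence h = -3.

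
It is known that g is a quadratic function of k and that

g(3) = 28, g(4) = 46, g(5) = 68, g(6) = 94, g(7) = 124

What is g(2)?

First differences: 18, 22, 26, 30. Second differences: 4, 4, 4.
Level-2 differences are constant, so g has degree 2.
Fitting a degree-2 polynomial gives g(k) = 2k² + 4k - 2.
Then g(2) = 14.

14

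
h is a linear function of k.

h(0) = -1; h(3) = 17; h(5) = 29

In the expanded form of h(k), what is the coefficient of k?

6

Write h(k) = ak + b; the 3 given values yield a linear system in the 2 coefficients.
Solving, h(k) = 6k - 1.
The coefficient of k is 6.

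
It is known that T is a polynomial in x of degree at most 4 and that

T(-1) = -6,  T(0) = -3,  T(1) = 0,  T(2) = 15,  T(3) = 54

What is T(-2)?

-21

First differences: 3, 3, 15, 39. Second differences: 0, 12, 24. Third differences: 12, 12.
Level-3 differences are constant, so T has degree 3.
Fitting a degree-3 polynomial gives T(x) = 2x³ + x - 3.
Then T(-2) = -21.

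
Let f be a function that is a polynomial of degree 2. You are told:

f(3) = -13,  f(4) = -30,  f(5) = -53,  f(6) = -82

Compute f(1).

3

First differences: -17, -23, -29. Second differences: -6, -6.
Level-2 differences are constant, so f has degree 2.
Fitting a degree-2 polynomial gives f(n) = -3n² + 4n + 2.
Then f(1) = 3.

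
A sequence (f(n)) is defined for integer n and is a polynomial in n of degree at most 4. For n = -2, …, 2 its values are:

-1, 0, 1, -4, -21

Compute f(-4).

21

First differences: 1, 1, -5, -17. Second differences: 0, -6, -12. Third differences: -6, -6.
Level-3 differences are constant, so f has degree 3.
Fitting a degree-3 polynomial gives f(n) = -n³ - 3n² - n + 1.
Then f(-4) = 21.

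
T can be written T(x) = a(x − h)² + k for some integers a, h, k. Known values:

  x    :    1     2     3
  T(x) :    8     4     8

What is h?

2

First differences -4, 4; second difference 8 = 2a, so a = 4.
Expanding, the x-coefficient is −2ah = -8h; matching it to the data gives h = 2, and then k = 4.
So T(x) = 4(x − 2)² + 4.
Hence h = 2.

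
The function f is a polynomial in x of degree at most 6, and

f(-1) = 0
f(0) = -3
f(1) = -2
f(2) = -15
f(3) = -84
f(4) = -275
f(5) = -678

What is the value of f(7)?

Write f(x) = ax^6 + bx^5 + cx^4 + dx³ + ex² + px + q; the 7 given values yield a linear system in the 7 coefficients.
Solving, the top 2 coefficients vanish, and f(x) = -x^4 - x³ + 3x² - 3.
Then f(7) = -2600.

-2600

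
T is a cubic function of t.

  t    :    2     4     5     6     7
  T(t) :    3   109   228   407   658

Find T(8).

993

Write T(t) = at³ + bt² + ct + d; the 5 given values yield a linear system in the 4 coefficients.
Solving, T(t) = 2t³ - 3t - 7.
Then T(8) = 993.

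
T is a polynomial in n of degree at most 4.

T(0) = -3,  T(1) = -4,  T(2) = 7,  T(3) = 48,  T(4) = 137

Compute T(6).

First differences: -1, 11, 41, 89. Second differences: 12, 30, 48. Third differences: 18, 18.
Level-3 differences are constant, so T has degree 3.
Fitting a degree-3 polynomial gives T(n) = 3n³ - 3n² - n - 3.
Then T(6) = 531.

531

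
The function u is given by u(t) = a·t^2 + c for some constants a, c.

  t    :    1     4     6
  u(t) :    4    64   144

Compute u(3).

36

From u(1) = 4 and u(4) = 64: 1a + c = 4 and 16a + c = 64.
Subtracting: 15a = 60, so a = 4; then c = 4 − 4·1 = 0.
So u(t) = 4t² + 0, and u(3) = 36.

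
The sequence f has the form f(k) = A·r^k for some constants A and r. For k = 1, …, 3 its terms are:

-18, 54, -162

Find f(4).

Consecutive ratio: 54/(-18) = -3, and -162/54 = -3, so r = -3.
Then A·(-3)^1 = -18 gives A = 6, and f(k) = 6·(-3)^k.
f(4) = 6·(-3)^4 = 486.

486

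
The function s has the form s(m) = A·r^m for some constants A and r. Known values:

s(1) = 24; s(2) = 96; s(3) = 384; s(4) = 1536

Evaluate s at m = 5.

Consecutive ratio: 96/24 = 4, and 384/96 = 4, so r = 4.
Then A·4^1 = 24 gives A = 6, and s(m) = 6·4^m.
s(5) = 6·4^5 = 6144.

6144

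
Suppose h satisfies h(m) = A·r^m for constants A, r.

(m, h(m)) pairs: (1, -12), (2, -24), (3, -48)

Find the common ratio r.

Consecutive ratio: -24/(-12) = 2, and -48/(-24) = 2, so r = 2.
Then A·2^1 = -12 gives A = -6, and h(m) = -6·2^m.

2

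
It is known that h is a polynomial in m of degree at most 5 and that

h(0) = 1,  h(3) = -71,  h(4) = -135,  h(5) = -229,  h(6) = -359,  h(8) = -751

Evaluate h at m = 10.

Write h(m) = am^5 + bm^4 + cm³ + dm² + em + p; the 6 given values yield a linear system in the 6 coefficients.
Solving, the top 2 coefficients vanish, and h(m) = -m³ - 3m² - 6m + 1.
Then h(10) = -1359.

-1359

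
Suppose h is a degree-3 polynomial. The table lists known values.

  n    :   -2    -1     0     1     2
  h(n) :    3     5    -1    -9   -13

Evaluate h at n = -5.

-111

First differences: 2, -6, -8, -4. Second differences: -8, -2, 4. Third differences: 6, 6.
Level-3 differences are constant, so h has degree 3.
Fitting a degree-3 polynomial gives h(n) = n³ - n² - 8n - 1.
Then h(-5) = -111.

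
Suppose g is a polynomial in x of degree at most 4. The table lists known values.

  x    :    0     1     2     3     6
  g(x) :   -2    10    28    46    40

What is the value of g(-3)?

58

Write g(x) = ax^4 + bx³ + cx² + dx + e; the 5 given values yield a linear system in the 5 coefficients.
Solving, the leading coefficient vanishes, and g(x) = -x³ + 6x² + 7x - 2.
Then g(-3) = 58.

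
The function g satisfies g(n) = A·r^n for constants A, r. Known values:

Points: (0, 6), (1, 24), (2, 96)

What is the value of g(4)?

Consecutive ratio: 24/6 = 4, and 96/24 = 4, so r = 4.
Then A·4^0 = 6 gives A = 6, and g(n) = 6·4^n.
g(4) = 6·4^4 = 1536.

1536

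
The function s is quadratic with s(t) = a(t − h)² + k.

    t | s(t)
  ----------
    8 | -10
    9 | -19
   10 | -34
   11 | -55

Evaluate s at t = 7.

First differences -9, -15, -21; second difference -6 = 2a, so a = -3.
Expanding, the t-coefficient is −2ah = 6h; matching it to the data gives h = 7, and then k = -7.
So s(t) = -3(t − 7)² − 7.
s(7) = -3·0² − 7 = -7.

-7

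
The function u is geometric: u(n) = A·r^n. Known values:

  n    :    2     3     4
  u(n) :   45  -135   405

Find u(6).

3645

Consecutive ratio: -135/45 = -3, and 405/(-135) = -3, so r = -3.
Then A·(-3)^2 = 45 gives A = 5, and u(n) = 5·(-3)^n.
u(6) = 5·(-3)^6 = 3645.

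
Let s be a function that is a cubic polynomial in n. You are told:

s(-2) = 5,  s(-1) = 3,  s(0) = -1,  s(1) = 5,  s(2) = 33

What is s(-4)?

First differences: -2, -4, 6, 28. Second differences: -2, 10, 22. Third differences: 12, 12.
Level-3 differences are constant, so s has degree 3.
Fitting a degree-3 polynomial gives s(n) = 2n³ + 5n² - n - 1.
Then s(-4) = -45.

-45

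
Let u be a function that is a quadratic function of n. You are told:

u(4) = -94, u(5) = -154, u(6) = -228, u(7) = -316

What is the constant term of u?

First differences: -60, -74, -88. Second differences: -14, -14.
Level-2 differences are constant, so u has degree 2.
Fitting a degree-2 polynomial gives u(n) = -7n² + 3n + 6.
The constant term is u(0) = 6.

6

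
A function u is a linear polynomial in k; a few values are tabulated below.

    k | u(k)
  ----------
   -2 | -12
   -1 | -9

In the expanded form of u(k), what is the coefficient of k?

Write u(k) = ak + b; the 2 given values yield a linear system in the 2 coefficients.
Solving, u(k) = 3k - 6.
The coefficient of k is 3.

3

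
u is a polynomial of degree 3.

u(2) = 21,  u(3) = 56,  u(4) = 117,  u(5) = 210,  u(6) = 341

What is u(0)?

5

First differences: 35, 61, 93, 131. Second differences: 26, 32, 38. Third differences: 6, 6.
Level-3 differences are constant, so u has degree 3.
Fitting a degree-3 polynomial gives u(m) = m³ + 4m² - 4m + 5.
Then u(0) = 5.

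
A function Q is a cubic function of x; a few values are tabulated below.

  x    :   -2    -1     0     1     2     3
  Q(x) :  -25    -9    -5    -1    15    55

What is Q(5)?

Write Q(x) = ax³ + bx² + cx + d; the 6 given values yield a linear system in the 4 coefficients.
Solving, Q(x) = 2x³ + 2x - 5.
Then Q(5) = 255.

255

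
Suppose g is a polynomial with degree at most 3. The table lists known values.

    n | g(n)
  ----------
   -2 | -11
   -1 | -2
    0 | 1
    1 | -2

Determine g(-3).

First differences: 9, 3, -3. Second differences: -6, -6.
Level-2 differences are constant, so g has degree 2.
Fitting a degree-2 polynomial gives g(n) = -3n² + 1.
Then g(-3) = -26.

-26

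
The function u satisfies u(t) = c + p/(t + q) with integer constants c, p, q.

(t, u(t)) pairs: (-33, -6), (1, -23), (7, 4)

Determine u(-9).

-8

(u(t) − c)(t + q) = p for each data point; the three points give a linear system in c and q, then p follows.
Solving: c = -5, q = -3, p = 36, so u(t) = -5 + 36/(t − 3).
Then u(-9) = -5 + 36/(-12) = -8.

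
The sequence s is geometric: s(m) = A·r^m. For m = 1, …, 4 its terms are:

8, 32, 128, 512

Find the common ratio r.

4

Consecutive ratio: 32/8 = 4, and 128/32 = 4, so r = 4.
Then A·4^1 = 8 gives A = 2, and s(m) = 2·4^m.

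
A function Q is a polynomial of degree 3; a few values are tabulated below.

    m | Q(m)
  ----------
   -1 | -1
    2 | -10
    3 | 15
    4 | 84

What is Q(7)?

735

Write Q(m) = am³ + bm² + cm + d; the 4 given values yield a linear system in the 4 coefficients.
Solving, Q(m) = 3m³ - 5m² - 7m.
Then Q(7) = 735.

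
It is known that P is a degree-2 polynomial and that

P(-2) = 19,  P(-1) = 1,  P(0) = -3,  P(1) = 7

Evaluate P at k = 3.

First differences: -18, -4, 10. Second differences: 14, 14.
Level-2 differences are constant, so P has degree 2.
Fitting a degree-2 polynomial gives P(k) = 7k² + 3k - 3.
Then P(3) = 69.

69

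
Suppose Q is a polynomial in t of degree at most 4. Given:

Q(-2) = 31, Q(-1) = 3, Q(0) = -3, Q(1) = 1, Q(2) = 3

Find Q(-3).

93

First differences: -28, -6, 4, 2. Second differences: 22, 10, -2. Third differences: -12, -12.
Level-3 differences are constant, so Q has degree 3.
Fitting a degree-3 polynomial gives Q(t) = -2t³ + 5t² + t - 3.
Then Q(-3) = 93.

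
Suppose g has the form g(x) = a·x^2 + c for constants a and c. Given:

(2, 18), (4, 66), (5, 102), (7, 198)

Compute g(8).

258

From g(2) = 18 and g(4) = 66: 4a + c = 18 and 16a + c = 66.
Subtracting: 12a = 48, so a = 4; then c = 18 − 4·4 = 2.
So g(x) = 4x² + 2, and g(8) = 258.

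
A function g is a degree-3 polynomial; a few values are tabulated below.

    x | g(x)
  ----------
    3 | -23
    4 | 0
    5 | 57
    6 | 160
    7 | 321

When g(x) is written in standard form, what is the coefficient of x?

-2

First differences: 23, 57, 103, 161. Second differences: 34, 46, 58. Third differences: 12, 12.
Level-3 differences are constant, so g has degree 3.
Fitting a degree-3 polynomial gives g(x) = 2x³ - 7x² - 2x - 8.
The coefficient of x is -2.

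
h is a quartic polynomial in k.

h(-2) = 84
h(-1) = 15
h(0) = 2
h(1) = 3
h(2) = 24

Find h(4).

Write h(k) = ak^4 + bk³ + ck² + dk + e; the 5 given values yield a linear system in the 5 coefficients.
Solving, h(k) = 2k^4 - 3k³ + 5k² - 3k + 2.
Then h(4) = 390.

390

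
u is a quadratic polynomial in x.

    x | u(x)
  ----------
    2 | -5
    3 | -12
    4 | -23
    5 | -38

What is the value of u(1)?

First differences: -7, -11, -15. Second differences: -4, -4.
Level-2 differences are constant, so u has degree 2.
Fitting a degree-2 polynomial gives u(x) = -2x² + 3x - 3.
Then u(1) = -2.

-2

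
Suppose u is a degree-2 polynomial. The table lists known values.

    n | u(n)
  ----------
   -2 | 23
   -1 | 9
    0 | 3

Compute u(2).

Write u(n) = an² + bn + c; the 3 given values yield a linear system in the 3 coefficients.
Solving, u(n) = 4n² - 2n + 3.
Then u(2) = 15.

15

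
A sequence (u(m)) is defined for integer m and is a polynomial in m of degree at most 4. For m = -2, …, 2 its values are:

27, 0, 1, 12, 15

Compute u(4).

Write u(m) = am^4 + bm³ + cm² + dm + e; the 5 given values yield a linear system in the 5 coefficients.
Solving, the leading coefficient vanishes, and u(m) = -3m³ + 5m² + 9m + 1.
Then u(4) = -75.

-75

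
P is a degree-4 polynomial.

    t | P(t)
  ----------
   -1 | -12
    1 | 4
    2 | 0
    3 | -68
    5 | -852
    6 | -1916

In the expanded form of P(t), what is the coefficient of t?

Write P(t) = at^4 + bt³ + ct² + dt + e; the 6 given values yield a linear system in the 5 coefficients.
Solving, P(t) = -2t^4 + 3t³ + 5t - 2.
The coefficient of t is 5.

5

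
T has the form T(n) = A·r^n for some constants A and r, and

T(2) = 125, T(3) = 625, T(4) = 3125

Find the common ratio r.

Consecutive ratio: 625/125 = 5, and 3125/625 = 5, so r = 5.
Then A·5^2 = 125 gives A = 5, and T(n) = 5·5^n.

5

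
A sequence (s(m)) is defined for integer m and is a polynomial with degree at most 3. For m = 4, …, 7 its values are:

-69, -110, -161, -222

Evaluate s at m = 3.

Write s(m) = am³ + bm² + cm + d; the 4 given values yield a linear system in the 4 coefficients.
Solving, the leading coefficient vanishes, and s(m) = -5m² + 4m - 5.
Then s(3) = -38.

-38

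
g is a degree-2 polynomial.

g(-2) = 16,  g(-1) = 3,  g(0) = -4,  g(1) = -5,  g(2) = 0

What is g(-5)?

91

Write g(t) = at² + bt + c; the 5 given values yield a linear system in the 3 coefficients.
Solving, g(t) = 3t² - 4t - 4.
Then g(-5) = 91.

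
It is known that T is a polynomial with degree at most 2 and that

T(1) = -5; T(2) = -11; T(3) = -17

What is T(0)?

First differences: -6, -6.
Level-1 differences are constant, so T has degree 1.
Fitting a degree-1 polynomial gives T(k) = -6k + 1.
The constant term is T(0) = 1.

1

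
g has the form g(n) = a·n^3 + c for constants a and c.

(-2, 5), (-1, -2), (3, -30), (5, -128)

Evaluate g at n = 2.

-11

From g(-2) = 5 and g(-1) = -2: -8a + c = 5 and -1a + c = -2.
Subtracting: 7a = -7, so a = -1; then c = 5 − (-1)·(-8) = -3.
So g(n) = -1n³ − 3, and g(2) = -11.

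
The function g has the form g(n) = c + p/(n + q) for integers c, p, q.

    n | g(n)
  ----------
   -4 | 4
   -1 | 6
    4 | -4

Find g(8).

0

(g(n) − c)(n + q) = p for each data point; the three points give a linear system in c and q, then p follows.
Solving: c = 2, q = -2, p = -12, so g(n) = 2 − 12/(n − 2).
Then g(8) = 2 − 12/6 = 0.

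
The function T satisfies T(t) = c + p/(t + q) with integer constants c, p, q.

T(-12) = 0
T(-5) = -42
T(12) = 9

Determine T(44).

7

(T(t) − c)(t + q) = p for each data point; the three points give a linear system in c and q, then p follows.
Solving: c = 6, q = 4, p = 48, so T(t) = 6 + 48/(t + 4).
Then T(44) = 6 + 48/48 = 7.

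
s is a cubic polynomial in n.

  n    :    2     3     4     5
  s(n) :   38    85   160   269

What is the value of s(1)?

Write s(n) = an³ + bn² + cn + d; the 4 given values yield a linear system in the 4 coefficients.
Solving, s(n) = n³ + 5n² + 3n + 4.
Then s(1) = 13.

13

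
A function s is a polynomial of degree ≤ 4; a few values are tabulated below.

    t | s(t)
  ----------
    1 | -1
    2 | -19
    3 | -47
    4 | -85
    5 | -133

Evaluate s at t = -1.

Write s(t) = at^4 + bt³ + ct² + dt + e; the 5 given values yield a linear system in the 5 coefficients.
Solving, the top 2 coefficients vanish, and s(t) = -5t² - 3t + 7.
Then s(-1) = 5.

5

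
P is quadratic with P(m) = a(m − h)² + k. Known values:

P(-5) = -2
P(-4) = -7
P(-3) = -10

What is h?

-2

First differences -5, -3; second difference 2 = 2a, so a = 1.
Expanding, the m-coefficient is −2ah = -2h; matching it to the data gives h = -2, and then k = -11.
So P(m) = 1(m + 2)² − 11.
Hence h = -2.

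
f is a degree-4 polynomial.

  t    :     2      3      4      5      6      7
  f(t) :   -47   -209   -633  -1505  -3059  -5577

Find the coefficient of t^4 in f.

-2

First differences: -162, -424, -872, -1554, -2518. Second differences: -262, -448, -682, -964. Third differences: -186, -234, -282. Fourth differences: -48, -48.
Level-4 differences are constant, so f has degree 4.
Fitting a degree-4 polynomial gives f(t) = -2t^4 - 3t³ + 6t² - 5t - 5.
The coefficient of t^4 is -2.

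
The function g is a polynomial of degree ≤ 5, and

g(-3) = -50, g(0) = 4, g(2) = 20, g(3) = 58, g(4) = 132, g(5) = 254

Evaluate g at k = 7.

Write g(k) = ak^5 + bk^4 + ck³ + dk² + ek + p; the 6 given values yield a linear system in the 6 coefficients.
Solving, the top 2 coefficients vanish, and g(k) = 2k³ + 4.
Then g(7) = 690.

690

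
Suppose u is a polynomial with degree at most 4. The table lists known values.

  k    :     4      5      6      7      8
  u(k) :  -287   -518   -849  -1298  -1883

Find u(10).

-3533

Write u(k) = ak^4 + bk³ + ck² + dk + e; the 5 given values yield a linear system in the 5 coefficients.
Solving, the leading coefficient vanishes, and u(k) = -3k³ - 5k² - 3k - 3.
Then u(10) = -3533.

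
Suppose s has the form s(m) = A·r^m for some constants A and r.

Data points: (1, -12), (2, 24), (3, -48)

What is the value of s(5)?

Consecutive ratio: 24/(-12) = -2, and -48/24 = -2, so r = -2.
Then A·(-2)^1 = -12 gives A = 6, and s(m) = 6·(-2)^m.
s(5) = 6·(-2)^5 = -192.

-192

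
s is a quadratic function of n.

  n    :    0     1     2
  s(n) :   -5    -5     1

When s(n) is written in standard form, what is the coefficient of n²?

Write s(n) = an² + bn + c; the 3 given values yield a linear system in the 3 coefficients.
Solving, s(n) = 3n² - 3n - 5.
The coefficient of n² is 3.

3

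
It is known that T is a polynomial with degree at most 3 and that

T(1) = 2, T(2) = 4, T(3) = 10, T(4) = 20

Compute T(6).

52

Write T(t) = at³ + bt² + ct + d; the 4 given values yield a linear system in the 4 coefficients.
Solving, the leading coefficient vanishes, and T(t) = 2t² - 4t + 4.
Then T(6) = 52.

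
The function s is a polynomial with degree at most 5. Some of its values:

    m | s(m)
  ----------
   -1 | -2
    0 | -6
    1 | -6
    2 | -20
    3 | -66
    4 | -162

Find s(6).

First differences: -4, 0, -14, -46, -96. Second differences: 4, -14, -32, -50. Third differences: -18, -18, -18.
Level-3 differences are constant, so s has degree 3.
Fitting a degree-3 polynomial gives s(m) = -3m³ + 2m² + m - 6.
Then s(6) = -576.

-576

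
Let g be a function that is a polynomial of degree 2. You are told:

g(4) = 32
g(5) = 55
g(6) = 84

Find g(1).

Write g(k) = ak² + bk + c; the 3 given values yield a linear system in the 3 coefficients.
Solving, g(k) = 3k² - 4k.
Then g(1) = -1.

-1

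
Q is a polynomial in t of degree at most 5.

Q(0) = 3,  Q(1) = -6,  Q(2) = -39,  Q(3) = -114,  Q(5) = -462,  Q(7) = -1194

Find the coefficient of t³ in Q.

Write Q(t) = at^5 + bt^4 + ct³ + dt² + et + p; the 6 given values yield a linear system in the 6 coefficients.
Solving, the top 2 coefficients vanish, and Q(t) = -3t³ - 3t² - 3t + 3.
The coefficient of t³ is -3.

-3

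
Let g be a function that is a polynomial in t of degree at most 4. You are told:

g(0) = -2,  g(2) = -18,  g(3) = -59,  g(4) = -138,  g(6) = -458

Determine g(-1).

Write g(t) = at^4 + bt³ + ct² + dt + e; the 5 given values yield a linear system in the 5 coefficients.
Solving, the leading coefficient vanishes, and g(t) = -2t³ - t² + 2t - 2.
Then g(-1) = -3.

-3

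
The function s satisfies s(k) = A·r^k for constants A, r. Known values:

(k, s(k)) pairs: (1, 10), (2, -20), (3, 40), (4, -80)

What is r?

Consecutive ratio: -20/10 = -2, and 40/(-20) = -2, so r = -2.
Then A·(-2)^1 = 10 gives A = -5, and s(k) = -5·(-2)^k.

-2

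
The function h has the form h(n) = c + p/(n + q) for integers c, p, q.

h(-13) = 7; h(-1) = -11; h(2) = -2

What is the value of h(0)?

-6

(h(n) − c)(n + q) = p for each data point; the three points give a linear system in c and q, then p follows.
Solving: c = 4, q = 3, p = -30, so h(n) = 4 − 30/(n + 3).
Then h(0) = 4 − 30/3 = -6.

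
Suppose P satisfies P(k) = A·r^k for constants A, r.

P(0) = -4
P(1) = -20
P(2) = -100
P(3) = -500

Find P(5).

-12500

Consecutive ratio: -20/(-4) = 5, and -100/(-20) = 5, so r = 5.
Then A·5^0 = -4 gives A = -4, and P(k) = -4·5^k.
P(5) = -4·5^5 = -12500.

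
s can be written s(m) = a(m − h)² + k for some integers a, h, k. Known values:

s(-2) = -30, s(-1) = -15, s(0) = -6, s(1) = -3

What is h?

First differences 15, 9, 3; second difference -6 = 2a, so a = -3.
Expanding, the m-coefficient is −2ah = 6h; matching it to the data gives h = 1, and then k = -3.
So s(m) = -3(m − 1)² − 3.
Hence h = 1.

1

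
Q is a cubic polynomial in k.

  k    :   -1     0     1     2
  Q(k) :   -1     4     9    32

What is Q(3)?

Write Q(k) = ak³ + bk² + ck + d; the 4 given values yield a linear system in the 4 coefficients.
Solving, Q(k) = 3k³ + 2k + 4.
Then Q(3) = 91.

91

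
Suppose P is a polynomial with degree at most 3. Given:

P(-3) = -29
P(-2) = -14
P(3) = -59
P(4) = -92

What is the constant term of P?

Write P(x) = ax³ + bx² + cx + d; the 4 given values yield a linear system in the 4 coefficients.
Solving, the leading coefficient vanishes, and P(x) = -4x² - 5x - 8.
The constant term is P(0) = -8.

-8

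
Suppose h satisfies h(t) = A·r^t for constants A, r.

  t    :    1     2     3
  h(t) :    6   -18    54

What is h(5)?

486

Consecutive ratio: -18/6 = -3, and 54/(-18) = -3, so r = -3.
Then A·(-3)^1 = 6 gives A = -2, and h(t) = -2·(-3)^t.
h(5) = -2·(-3)^5 = 486.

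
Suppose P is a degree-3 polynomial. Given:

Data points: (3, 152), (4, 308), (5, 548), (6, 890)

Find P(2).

62

Write P(k) = ak³ + bk² + ck + d; the 4 given values yield a linear system in the 4 coefficients.
Solving, P(k) = 3k³ + 6k² + 3k + 8.
Then P(2) = 62.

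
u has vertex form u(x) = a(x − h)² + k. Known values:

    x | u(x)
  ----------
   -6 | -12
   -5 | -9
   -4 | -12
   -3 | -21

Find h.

First differences 3, -3, -9; second difference -6 = 2a, so a = -3.
Expanding, the x-coefficient is −2ah = 6h; matching it to the data gives h = -5, and then k = -9.
So u(x) = -3(x + 5)² − 9.
Hence h = -5.

-5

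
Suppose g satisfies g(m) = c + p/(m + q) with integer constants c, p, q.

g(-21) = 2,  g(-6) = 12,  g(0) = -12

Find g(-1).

(g(m) − c)(m + q) = p for each data point; the three points give a linear system in c and q, then p follows.
Solving: c = 0, q = 3, p = -36, so g(m) = -36/(m + 3).
Then g(-1) = 0 − 36/2 = -18.

-18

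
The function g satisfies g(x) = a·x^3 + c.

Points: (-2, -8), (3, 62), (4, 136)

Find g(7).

From g(-2) = -8 and g(3) = 62: -8a + c = -8 and 27a + c = 62.
Subtracting: 35a = 70, so a = 2; then c = -8 − 2·(-8) = 8.
So g(x) = 2x³ + 8, and g(7) = 694.

694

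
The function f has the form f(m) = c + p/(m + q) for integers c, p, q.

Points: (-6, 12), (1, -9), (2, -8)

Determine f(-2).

-18

(f(m) − c)(m + q) = p for each data point; the three points give a linear system in c and q, then p follows.
Solving: c = -3, q = 4, p = -30, so f(m) = -3 − 30/(m + 4).
Then f(-2) = -3 − 30/2 = -18.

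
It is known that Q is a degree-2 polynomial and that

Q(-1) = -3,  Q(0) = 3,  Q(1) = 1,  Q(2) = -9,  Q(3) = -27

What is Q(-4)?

Write Q(n) = an² + bn + c; the 5 given values yield a linear system in the 3 coefficients.
Solving, Q(n) = -4n² + 2n + 3.
Then Q(-4) = -69.

-69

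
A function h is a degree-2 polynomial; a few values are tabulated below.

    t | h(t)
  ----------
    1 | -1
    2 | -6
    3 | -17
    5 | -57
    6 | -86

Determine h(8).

-162

Write h(t) = at² + bt + c; the 5 given values yield a linear system in the 3 coefficients.
Solving, h(t) = -3t² + 4t - 2.
Then h(8) = -162.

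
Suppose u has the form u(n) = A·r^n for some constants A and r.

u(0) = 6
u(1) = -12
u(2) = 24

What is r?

-2

Consecutive ratio: -12/6 = -2, and 24/(-12) = -2, so r = -2.
Then A·(-2)^0 = 6 gives A = 6, and u(n) = 6·(-2)^n.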